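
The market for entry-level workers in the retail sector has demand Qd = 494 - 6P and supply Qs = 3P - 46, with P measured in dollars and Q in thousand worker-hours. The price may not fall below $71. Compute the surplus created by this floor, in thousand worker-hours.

99

Equilibrium: 494 - 6P = 3P - 46, so 540 = 9P and P* = 60, Q* = 134.
Since 71 > 60, the floor is binding.
At P = 71: Qd = 494 - 6·71 = 68 and Qs = 3·71 - 46 = 167.
Surplus = Qs - Qd = 167 - 68 = 99.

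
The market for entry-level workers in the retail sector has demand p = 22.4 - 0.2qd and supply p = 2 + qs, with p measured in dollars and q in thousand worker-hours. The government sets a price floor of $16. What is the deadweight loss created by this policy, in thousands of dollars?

Rearranging demand gives qd = 112 - 5p; rearranging supply gives qs = p - 2. Setting quantity demanded equal to quantity supplied, 112 - 5p = p - 2, gives p* = 19 and q* = 17.
The floor of 16 is below the equilibrium price 19, so it is not binding; the market clears at p* = 19, q* = 17.
Since the control does not bind, no trades are prevented and deadweight loss is zero.

0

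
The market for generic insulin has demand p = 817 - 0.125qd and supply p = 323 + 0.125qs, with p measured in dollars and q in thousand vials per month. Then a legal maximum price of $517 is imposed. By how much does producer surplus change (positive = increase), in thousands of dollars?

-93492

Rearranging demand gives qd = 6536 - 8p; rearranging supply gives qs = 8p - 2584. Equilibrium: 6536 - 8p = 8p - 2584, so 9120 = 16p and p* = 570, q* = 1976.
Because the ceiling (517) lies below the market-clearing price, it is binding.
At p = 517: qd = 6536 - 8·517 = 2400 and qs = 8·517 - 2584 = 1552.
Producer surplus without the control is ½ · (570 - 323) · 1976 = 244036.
With the ceiling, producers sell 1552 units at 517, so PS = ½ · (517 - 323) · 1552 = 150544.
Change in producer surplus = 150544 - 244036 = -93492.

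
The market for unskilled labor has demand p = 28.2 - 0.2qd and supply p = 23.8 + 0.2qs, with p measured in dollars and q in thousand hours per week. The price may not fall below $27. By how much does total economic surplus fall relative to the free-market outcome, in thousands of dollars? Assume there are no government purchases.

5

Rearranging demand gives qd = 141 - 5p; rearranging supply gives qs = 5p - 119. Equilibrium: 141 - 5p = 5p - 119, so 260 = 10p and p* = 26, q* = 11.
Since 27 > 26, the floor is binding.
At p = 27: qd = 141 - 5·27 = 6 and qs = 5·27 - 119 = 16.
Quantity traded falls to 6. At q = 6 the demand price is (141 - 6)/5 = 27 and the supply price is (119 + 6)/5 = 25.
Deadweight loss = ½ · (27 - 25) · (11 - 6) = ½ · 2 · 5 = 5.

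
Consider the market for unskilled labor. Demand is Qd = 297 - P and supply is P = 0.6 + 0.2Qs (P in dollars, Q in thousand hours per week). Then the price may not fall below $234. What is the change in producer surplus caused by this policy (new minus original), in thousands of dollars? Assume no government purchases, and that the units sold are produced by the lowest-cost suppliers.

8206.4

Rearranging supply gives Qs = 5P - 3. Equilibrium: 297 - P = 5P - 3, so 300 = 6P and P* = 50, Q* = 247.
The floor of 234 is above the equilibrium price 50, so it binds.
At P = 234: Qd = 297 - 234 = 63 and Qs = 5·234 - 3 = 1167.
Producer surplus without the control is ½ · (50 - 0.6) · 247 = 6100.9.
With the floor, 63 units are sold at 234. The supply price at Q = 63 is 13.2, so PS = ½ · [(234 - 0.6) + (234 - 13.2)] · 63 = 14307.3.
Change in producer surplus = 14307.3 - 6100.9 = 8206.4.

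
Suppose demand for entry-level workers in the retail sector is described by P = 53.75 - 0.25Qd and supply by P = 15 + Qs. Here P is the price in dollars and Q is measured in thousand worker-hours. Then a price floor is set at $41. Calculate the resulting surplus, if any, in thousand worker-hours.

0

Rearranging demand gives Qd = 215 - 4P; rearranging supply gives Qs = P - 15. Without the control the market clears where 215 - 4P = P - 15, i.e. P* = 46 and Q* = 31.
The floor of 41 is below the equilibrium price 46, so it is not binding; the market clears at P* = 46, Q* = 31.
Since the control does not bind, there is no surplus.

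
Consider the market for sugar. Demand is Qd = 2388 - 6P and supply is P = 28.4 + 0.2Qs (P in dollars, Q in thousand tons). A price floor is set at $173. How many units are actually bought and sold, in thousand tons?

Rearranging supply gives Qs = 5P - 142. Without the control the market clears where 2388 - 6P = 5P - 142, i.e. P* = 230 and Q* = 1008.
The floor of 173 is below the equilibrium price 230, so it is not binding; the market clears at P* = 230, Q* = 1008.

1008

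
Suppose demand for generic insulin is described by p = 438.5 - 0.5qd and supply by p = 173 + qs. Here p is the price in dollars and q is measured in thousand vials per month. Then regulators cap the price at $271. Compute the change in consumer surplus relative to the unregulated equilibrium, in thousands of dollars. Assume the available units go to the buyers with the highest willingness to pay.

6181.75

Rearranging demand gives qd = 877 - 2p; rearranging supply gives qs = p - 173. Equilibrium: 877 - 2p = p - 173, so 1050 = 3p and p* = 350, q* = 177.
The ceiling of 271 is below the equilibrium price 350, so it binds.
At p = 271: qd = 877 - 2·271 = 335 and qs = 271 - 173 = 98.
Consumer surplus without the control is ½ · (438.5 - 350) · 177 = 7832.25.
With the ceiling, 98 units are sold at 271 (assume they go to the highest-value buyers). The demand price at q = 98 is 389.5, so CS = ½ · [(438.5 - 271) + (389.5 - 271)] · 98 = 14014.
Change in consumer surplus = 14014 - 7832.25 = 6181.75.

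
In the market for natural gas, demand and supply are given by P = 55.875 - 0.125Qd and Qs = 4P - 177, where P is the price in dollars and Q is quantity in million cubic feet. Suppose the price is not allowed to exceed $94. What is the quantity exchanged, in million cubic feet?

Rearranging demand gives Qd = 447 - 8P. Equilibrium: 447 - 8P = 4P - 177, so 624 = 12P and P* = 52, Q* = 31.
The ceiling of 94 is above the equilibrium price 52, so it is not binding; the market clears at P* = 52, Q* = 31.

31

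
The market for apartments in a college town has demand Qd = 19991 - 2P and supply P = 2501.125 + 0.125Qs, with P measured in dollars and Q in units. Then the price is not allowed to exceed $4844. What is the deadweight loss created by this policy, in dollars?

Rearranging supply gives Qs = 8P - 20009. Without the control the market clears where 19991 - 2P = 8P - 20009, i.e. P* = 4000 and Q* = 11991.
Since 4844 is above P* = 4000, the ceiling does not bind and the free-market outcome prevails.
Since the control does not bind, no trades are prevented and deadweight loss is zero.

0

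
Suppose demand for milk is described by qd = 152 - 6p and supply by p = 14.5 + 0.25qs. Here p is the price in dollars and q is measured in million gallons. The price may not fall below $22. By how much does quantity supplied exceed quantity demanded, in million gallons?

10

Rearranging supply gives qs = 4p - 58. Setting quantity demanded equal to quantity supplied, 152 - 6p = 4p - 58, gives p* = 21 and q* = 26.
The floor of 22 is above the equilibrium price 21, so it binds.
At p = 22: qd = 152 - 6·22 = 20 and qs = 4·22 - 58 = 30.
Surplus = qs - qd = 30 - 20 = 10.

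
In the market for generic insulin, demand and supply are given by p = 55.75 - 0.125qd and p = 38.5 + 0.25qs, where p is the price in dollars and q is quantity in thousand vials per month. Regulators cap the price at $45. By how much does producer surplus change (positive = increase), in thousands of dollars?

Rearranging demand gives qd = 446 - 8p; rearranging supply gives qs = 4p - 154. In a free market, 446 - 8p = 4p - 154 gives the equilibrium p* = 50, q* = 46.
Since 45 < 50, the ceiling is binding.
At p = 45: qd = 446 - 8·45 = 86 and qs = 4·45 - 154 = 26.
Producer surplus without the control is ½ · (50 - 38.5) · 46 = 264.5.
With the ceiling, producers sell 26 units at 45, so PS = ½ · (45 - 38.5) · 26 = 84.5.
Change in producer surplus = 84.5 - 264.5 = -180.

-180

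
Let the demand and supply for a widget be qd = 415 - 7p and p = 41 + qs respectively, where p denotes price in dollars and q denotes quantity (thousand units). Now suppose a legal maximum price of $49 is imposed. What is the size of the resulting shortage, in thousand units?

Rearranging supply gives qs = p - 41. Without the control the market clears where 415 - 7p = p - 41, i.e. p* = 57 and q* = 16.
Because the ceiling (49) lies below the market-clearing price, it is binding.
At p = 49: qd = 415 - 7·49 = 72 and qs = 49 - 41 = 8.
Shortage = qd - qs = 72 - 8 = 64.

64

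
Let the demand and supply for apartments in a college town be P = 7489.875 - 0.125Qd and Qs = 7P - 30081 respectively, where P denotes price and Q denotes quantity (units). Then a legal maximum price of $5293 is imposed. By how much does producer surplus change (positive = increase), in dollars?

Rearranging demand gives Qd = 59919 - 8P. Setting quantity demanded equal to quantity supplied, 59919 - 8P = 7P - 30081, gives P* = 6000 and Q* = 11919.
The ceiling of 5293 is below the equilibrium price 6000, so it binds.
At P = 5293: Qd = 59919 - 8·5293 = 17575 and Qs = 7·5293 - 30081 = 6970.
Producer surplus without the control is ½ · (6000 - 30081/7) · 11919 = 142062561/14.
With the ceiling, producers sell 6970 units at 5293, so PS = ½ · (5293 - 30081/7) · 6970 = 24290450/7.
Change in producer surplus = 24290450/7 - 142062561/14 = -6677261.5.

-6677261.5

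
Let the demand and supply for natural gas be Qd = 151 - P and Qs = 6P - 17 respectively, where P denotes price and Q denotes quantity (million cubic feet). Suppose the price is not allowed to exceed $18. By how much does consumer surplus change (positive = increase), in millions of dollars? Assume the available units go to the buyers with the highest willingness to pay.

In a free market, 151 - P = 6P - 17 gives the equilibrium P* = 24, Q* = 127.
The ceiling of 18 is below the equilibrium price 24, so it binds.
At P = 18: Qd = 151 - 18 = 133 and Qs = 6·18 - 17 = 91.
Consumer surplus without the control is ½ · (151 - 24) · 127 = 8064.5.
With the ceiling, 91 units are sold at 18 (assume they go to the highest-value buyers). The demand price at Q = 91 is 60, so CS = ½ · [(151 - 18) + (60 - 18)] · 91 = 7962.5.
Change in consumer surplus = 7962.5 - 8064.5 = -102.

-102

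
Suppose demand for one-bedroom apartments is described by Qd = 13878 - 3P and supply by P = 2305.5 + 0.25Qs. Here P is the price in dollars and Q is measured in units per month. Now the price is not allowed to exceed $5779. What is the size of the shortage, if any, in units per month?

0

Rearranging supply gives Qs = 4P - 9222. Without the control the market clears where 13878 - 3P = 4P - 9222, i.e. P* = 3300 and Q* = 3978.
Since 5779 is above P* = 3300, the ceiling does not bind and the free-market outcome prevails.
Since the control does not bind, there is no shortage.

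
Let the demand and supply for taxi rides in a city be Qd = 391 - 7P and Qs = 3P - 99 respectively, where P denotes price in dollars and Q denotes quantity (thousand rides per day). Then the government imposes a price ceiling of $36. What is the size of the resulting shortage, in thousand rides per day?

Setting quantity demanded equal to quantity supplied, 391 - 7P = 3P - 99, gives P* = 49 and Q* = 48.
Since 36 < 49, the ceiling is binding.
At P = 36: Qd = 391 - 7·36 = 139 and Qs = 3·36 - 99 = 9.
Shortage = Qd - Qs = 139 - 9 = 130.

130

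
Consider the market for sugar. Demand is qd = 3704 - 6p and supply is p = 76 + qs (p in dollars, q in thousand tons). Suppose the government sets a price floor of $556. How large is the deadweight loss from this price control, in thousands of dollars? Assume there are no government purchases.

5376

Rearranging supply gives qs = p - 76. Equilibrium: 3704 - 6p = p - 76, so 3780 = 7p and p* = 540, q* = 464.
The floor of 556 is above the equilibrium price 540, so it binds.
At p = 556: qd = 3704 - 6·556 = 368 and qs = 556 - 76 = 480.
Quantity traded falls to 368. At q = 368 the demand price is (3704 - 368)/6 = 556 and the supply price is 76 + 368 = 444.
Deadweight loss = ½ · (556 - 444) · (464 - 368) = ½ · 112 · 96 = 5376.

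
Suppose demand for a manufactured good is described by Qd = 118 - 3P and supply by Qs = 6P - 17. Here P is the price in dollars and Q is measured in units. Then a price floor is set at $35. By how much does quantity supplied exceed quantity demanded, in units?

180

Equilibrium: 118 - 3P = 6P - 17, so 135 = 9P and P* = 15, Q* = 73.
Because the floor (35) lies above the market-clearing price, it is binding.
At P = 35: Qd = 118 - 3·35 = 13 and Qs = 6·35 - 17 = 193.
Surplus = Qs - Qd = 193 - 13 = 180.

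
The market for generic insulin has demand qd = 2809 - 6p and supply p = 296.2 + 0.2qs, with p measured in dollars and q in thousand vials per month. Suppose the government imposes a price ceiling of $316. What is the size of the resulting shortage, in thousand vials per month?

Rearranging supply gives qs = 5p - 1481. Without the control the market clears where 2809 - 6p = 5p - 1481, i.e. p* = 390 and q* = 469.
Because the ceiling (316) lies below the market-clearing price, it is binding.
At p = 316: qd = 2809 - 6·316 = 913 and qs = 5·316 - 1481 = 99.
Shortage = qd - qs = 913 - 99 = 814.

814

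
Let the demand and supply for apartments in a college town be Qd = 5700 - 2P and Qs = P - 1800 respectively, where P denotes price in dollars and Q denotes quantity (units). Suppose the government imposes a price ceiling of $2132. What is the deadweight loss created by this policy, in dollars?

In a free market, 5700 - 2P = P - 1800 gives the equilibrium P* = 2500, Q* = 700.
The ceiling of 2132 is below the equilibrium price 2500, so it binds.
At P = 2132: Qd = 5700 - 2·2132 = 1436 and Qs = 2132 - 1800 = 332.
Quantity traded falls to 332. At Q = 332 the demand price is (5700 - 332)/2 = 2684 and the supply price is 1800 + 332 = 2132.
Deadweight loss = ½ · (2684 - 2132) · (700 - 332) = ½ · 552 · 368 = 101568.

101568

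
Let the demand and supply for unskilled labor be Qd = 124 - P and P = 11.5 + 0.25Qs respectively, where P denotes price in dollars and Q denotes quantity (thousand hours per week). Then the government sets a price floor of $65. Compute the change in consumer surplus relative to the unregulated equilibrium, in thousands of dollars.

Rearranging supply gives Qs = 4P - 46. Without the control the market clears where 124 - P = 4P - 46, i.e. P* = 34 and Q* = 90.
The floor of 65 is above the equilibrium price 34, so it binds.
At P = 65: Qd = 124 - 65 = 59 and Qs = 4·65 - 46 = 214.
Consumer surplus without the control is ½ · (124 - 34) · 90 = 4050.
With the floor, consumers buy 59 units at 65, so CS = ½ · (124 - 65) · 59 = 1740.5.
Change in consumer surplus = 1740.5 - 4050 = -2309.5.

-2309.5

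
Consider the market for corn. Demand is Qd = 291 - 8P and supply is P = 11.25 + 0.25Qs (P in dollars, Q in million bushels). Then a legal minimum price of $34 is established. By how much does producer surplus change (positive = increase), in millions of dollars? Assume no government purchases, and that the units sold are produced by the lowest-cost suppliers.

-174

Rearranging supply gives Qs = 4P - 45. In a free market, 291 - 8P = 4P - 45 gives the equilibrium P* = 28, Q* = 67.
Because the floor (34) lies above the market-clearing price, it is binding.
At P = 34: Qd = 291 - 8·34 = 19 and Qs = 4·34 - 45 = 91.
Producer surplus without the control is ½ · (28 - 11.25) · 67 = 561.125.
With the floor, 19 units are sold at 34. The supply price at Q = 19 is 16, so PS = ½ · [(34 - 11.25) + (34 - 16)] · 19 = 387.125.
Change in producer surplus = 387.125 - 561.125 = -174.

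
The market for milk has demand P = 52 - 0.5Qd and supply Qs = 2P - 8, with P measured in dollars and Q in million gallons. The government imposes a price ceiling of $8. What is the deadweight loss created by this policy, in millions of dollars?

Rearranging demand gives Qd = 104 - 2P. Equilibrium: 104 - 2P = 2P - 8, so 112 = 4P and P* = 28, Q* = 48.
Since 8 < 28, the ceiling is binding.
At P = 8: Qd = 104 - 2·8 = 88 and Qs = 2·8 - 8 = 8.
Quantity traded falls to 8. At Q = 8 the demand price is (104 - 8)/2 = 48 and the supply price is (8 + 8)/2 = 8.
Deadweight loss = ½ · (48 - 8) · (48 - 8) = ½ · 40 · 40 = 800.

800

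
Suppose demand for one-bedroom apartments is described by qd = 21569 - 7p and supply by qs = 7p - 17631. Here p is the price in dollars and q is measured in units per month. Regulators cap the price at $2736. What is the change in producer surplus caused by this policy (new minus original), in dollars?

Equilibrium: 21569 - 7p = 7p - 17631, so 39200 = 14p and p* = 2800, q* = 1969.
Since 2736 < 2800, the ceiling is binding.
At p = 2736: qd = 21569 - 7·2736 = 2417 and qs = 7·2736 - 17631 = 1521.
Producer surplus without the control is ½ · (2800 - 17631/7) · 1969 = 3876961/14.
With the ceiling, producers sell 1521 units at 2736, so PS = ½ · (2736 - 17631/7) · 1521 = 2313441/14.
Change in producer surplus = 2313441/14 - 3876961/14 = -111680.

-111680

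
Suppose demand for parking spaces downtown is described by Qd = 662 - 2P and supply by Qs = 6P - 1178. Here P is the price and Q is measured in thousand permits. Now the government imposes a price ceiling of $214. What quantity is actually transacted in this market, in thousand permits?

Without the control the market clears where 662 - 2P = 6P - 1178, i.e. P* = 230 and Q* = 202.
Because the ceiling (214) lies below the market-clearing price, it is binding.
At P = 214: Qd = 662 - 2·214 = 234 and Qs = 6·214 - 1178 = 106.
The quantity actually transacted is the short side, supply: 106.

106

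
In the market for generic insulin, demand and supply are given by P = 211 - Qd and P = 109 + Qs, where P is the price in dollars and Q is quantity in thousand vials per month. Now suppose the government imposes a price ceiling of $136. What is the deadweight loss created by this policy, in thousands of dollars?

576

Rearranging demand gives Qd = 211 - P; rearranging supply gives Qs = P - 109. Setting quantity demanded equal to quantity supplied, 211 - P = P - 109, gives P* = 160 and Q* = 51.
Since 136 < 160, the ceiling is binding.
At P = 136: Qd = 211 - 136 = 75 and Qs = 136 - 109 = 27.
Quantity traded falls to 27. At Q = 27 the demand price is 211 - 27 = 184 and the supply price is 109 + 27 = 136.
Deadweight loss = ½ · (184 - 136) · (51 - 27) = ½ · 48 · 24 = 576.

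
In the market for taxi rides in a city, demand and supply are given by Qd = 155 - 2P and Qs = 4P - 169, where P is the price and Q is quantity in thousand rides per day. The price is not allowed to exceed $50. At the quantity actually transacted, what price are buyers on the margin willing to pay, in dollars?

62

Equilibrium: 155 - 2P = 4P - 169, so 324 = 6P and P* = 54, Q* = 47.
The ceiling of 50 is below the equilibrium price 54, so it binds.
At P = 50: Qd = 155 - 2·50 = 55 and Qs = 4·50 - 169 = 31.
Only 31 units reach the market. On the demand curve, the marginal buyer's willingness to pay at Q = 31 is (155 - 31)/2 = 62.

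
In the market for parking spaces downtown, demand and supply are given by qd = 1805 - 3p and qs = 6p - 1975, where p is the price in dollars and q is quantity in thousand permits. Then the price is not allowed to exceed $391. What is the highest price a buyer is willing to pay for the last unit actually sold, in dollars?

Equilibrium: 1805 - 3p = 6p - 1975, so 3780 = 9p and p* = 420, q* = 545.
Because the ceiling (391) lies below the market-clearing price, it is binding.
At p = 391: qd = 1805 - 3·391 = 632 and qs = 6·391 - 1975 = 371.
Only 371 units reach the market. On the demand curve, the marginal buyer's willingness to pay at q = 371 is (1805 - 371)/3 = 478.

478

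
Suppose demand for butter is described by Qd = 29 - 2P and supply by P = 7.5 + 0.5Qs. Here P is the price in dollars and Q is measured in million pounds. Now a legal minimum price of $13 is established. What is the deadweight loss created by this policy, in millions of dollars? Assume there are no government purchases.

Rearranging supply gives Qs = 2P - 15. In a free market, 29 - 2P = 2P - 15 gives the equilibrium P* = 11, Q* = 7.
Since 13 > 11, the floor is binding.
At P = 13: Qd = 29 - 2·13 = 3 and Qs = 2·13 - 15 = 11.
Quantity traded falls to 3. At Q = 3 the demand price is (29 - 3)/2 = 13 and the supply price is (15 + 3)/2 = 9.
Deadweight loss = ½ · (13 - 9) · (7 - 3) = ½ · 4 · 4 = 8.

8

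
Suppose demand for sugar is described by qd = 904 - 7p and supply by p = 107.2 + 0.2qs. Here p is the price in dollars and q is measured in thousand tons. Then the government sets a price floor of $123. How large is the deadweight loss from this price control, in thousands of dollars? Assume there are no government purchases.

75.6

Rearranging supply gives qs = 5p - 536. In a free market, 904 - 7p = 5p - 536 gives the equilibrium p* = 120, q* = 64.
Since 123 > 120, the floor is binding.
At p = 123: qd = 904 - 7·123 = 43 and qs = 5·123 - 536 = 79.
Quantity traded falls to 43. At q = 43 the demand price is (904 - 43)/7 = 123 and the supply price is (536 + 43)/5 = 115.8.
Deadweight loss = ½ · (123 - 115.8) · (64 - 43) = ½ · 7.2 · 21 = 75.6.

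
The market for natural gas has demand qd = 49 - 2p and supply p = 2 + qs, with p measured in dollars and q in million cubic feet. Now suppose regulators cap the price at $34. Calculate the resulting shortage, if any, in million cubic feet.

0

Rearranging supply gives qs = p - 2. Without the control the market clears where 49 - 2p = p - 2, i.e. p* = 17 and q* = 15.
Since 34 is above p* = 17, the ceiling does not bind and the free-market outcome prevails.
Since the control does not bind, there is no shortage.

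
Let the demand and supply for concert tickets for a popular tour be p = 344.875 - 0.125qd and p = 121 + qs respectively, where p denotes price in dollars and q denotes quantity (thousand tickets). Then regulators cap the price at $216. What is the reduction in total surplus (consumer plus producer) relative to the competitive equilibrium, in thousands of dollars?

Rearranging demand gives qd = 2759 - 8p; rearranging supply gives qs = p - 121. Equilibrium: 2759 - 8p = p - 121, so 2880 = 9p and p* = 320, q* = 199.
Since 216 < 320, the ceiling is binding.
At p = 216: qd = 2759 - 8·216 = 1031 and qs = 216 - 121 = 95.
Quantity traded falls to 95. At q = 95 the demand price is (2759 - 95)/8 = 333 and the supply price is 121 + 95 = 216.
Deadweight loss = ½ · (333 - 216) · (199 - 95) = ½ · 117 · 104 = 6084.

6084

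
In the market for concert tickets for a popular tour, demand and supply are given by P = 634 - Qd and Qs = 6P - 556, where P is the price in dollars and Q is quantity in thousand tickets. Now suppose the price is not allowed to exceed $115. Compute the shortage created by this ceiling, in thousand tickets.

385

Rearranging demand gives Qd = 634 - P. In a free market, 634 - P = 6P - 556 gives the equilibrium P* = 170, Q* = 464.
The ceiling of 115 is below the equilibrium price 170, so it binds.
At P = 115: Qd = 634 - 115 = 519 and Qs = 6·115 - 556 = 134.
Shortage = Qd - Qs = 519 - 134 = 385.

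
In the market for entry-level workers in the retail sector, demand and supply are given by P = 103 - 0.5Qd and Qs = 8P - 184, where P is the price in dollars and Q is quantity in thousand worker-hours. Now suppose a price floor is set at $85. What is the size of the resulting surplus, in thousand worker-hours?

Rearranging demand gives Qd = 206 - 2P. Equilibrium: 206 - 2P = 8P - 184, so 390 = 10P and P* = 39, Q* = 128.
The floor of 85 is above the equilibrium price 39, so it binds.
At P = 85: Qd = 206 - 2·85 = 36 and Qs = 8·85 - 184 = 496.
Surplus = Qs - Qd = 496 - 36 = 460.

460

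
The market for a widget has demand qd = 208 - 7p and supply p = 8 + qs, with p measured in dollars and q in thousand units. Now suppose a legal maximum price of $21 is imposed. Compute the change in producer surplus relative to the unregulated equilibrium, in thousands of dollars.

-96

Rearranging supply gives qs = p - 8. Setting quantity demanded equal to quantity supplied, 208 - 7p = p - 8, gives p* = 27 and q* = 19.
Because the ceiling (21) lies below the market-clearing price, it is binding.
At p = 21: qd = 208 - 7·21 = 61 and qs = 21 - 8 = 13.
Producer surplus without the control is ½ · (27 - 8) · 19 = 180.5.
With the ceiling, producers sell 13 units at 21, so PS = ½ · (21 - 8) · 13 = 84.5.
Change in producer surplus = 84.5 - 180.5 = -96.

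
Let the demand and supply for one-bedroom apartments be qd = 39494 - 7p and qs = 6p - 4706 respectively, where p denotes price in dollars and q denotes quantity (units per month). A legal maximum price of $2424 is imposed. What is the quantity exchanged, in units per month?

Setting quantity demanded equal to quantity supplied, 39494 - 7p = 6p - 4706, gives p* = 3400 and q* = 15694.
Because the ceiling (2424) lies below the market-clearing price, it is binding.
At p = 2424: qd = 39494 - 7·2424 = 22526 and qs = 6·2424 - 4706 = 9838.
The quantity actually transacted is the short side, supply: 9838.

9838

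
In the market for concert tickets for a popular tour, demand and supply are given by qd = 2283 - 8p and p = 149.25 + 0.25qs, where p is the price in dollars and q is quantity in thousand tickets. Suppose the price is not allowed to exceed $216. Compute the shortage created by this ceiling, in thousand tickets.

Rearranging supply gives qs = 4p - 597. Setting quantity demanded equal to quantity supplied, 2283 - 8p = 4p - 597, gives p* = 240 and q* = 363.
The ceiling of 216 is below the equilibrium price 240, so it binds.
At p = 216: qd = 2283 - 8·216 = 555 and qs = 4·216 - 597 = 267.
Shortage = qd - qs = 555 - 267 = 288.

288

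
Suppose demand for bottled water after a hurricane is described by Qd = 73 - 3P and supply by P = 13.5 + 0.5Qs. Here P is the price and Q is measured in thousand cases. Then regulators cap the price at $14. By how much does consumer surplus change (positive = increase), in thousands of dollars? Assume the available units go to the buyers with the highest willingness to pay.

Rearranging supply gives Qs = 2P - 27. In a free market, 73 - 3P = 2P - 27 gives the equilibrium P* = 20, Q* = 13.
The ceiling of 14 is below the equilibrium price 20, so it binds.
At P = 14: Qd = 73 - 3·14 = 31 and Qs = 2·14 - 27 = 1.
Consumer surplus without the control is ½ · (73/3 - 20) · 13 = 169/6.
With the ceiling, 1 units are sold at 14 (assume they go to the highest-value buyers). The demand price at Q = 1 is 24, so CS = ½ · [(73/3 - 14) + (24 - 14)] · 1 = 61/6.
Change in consumer surplus = 61/6 - 169/6 = -18.

-18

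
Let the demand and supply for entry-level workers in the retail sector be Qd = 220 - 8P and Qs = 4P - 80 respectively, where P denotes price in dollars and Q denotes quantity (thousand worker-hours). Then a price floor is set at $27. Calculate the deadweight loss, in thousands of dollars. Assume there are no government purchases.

Setting quantity demanded equal to quantity supplied, 220 - 8P = 4P - 80, gives P* = 25 and Q* = 20.
The floor of 27 is above the equilibrium price 25, so it binds.
At P = 27: Qd = 220 - 8·27 = 4 and Qs = 4·27 - 80 = 28.
Quantity traded falls to 4. At Q = 4 the demand price is (220 - 4)/8 = 27 and the supply price is (80 + 4)/4 = 21.
Deadweight loss = ½ · (27 - 21) · (20 - 4) = ½ · 6 · 16 = 48.

48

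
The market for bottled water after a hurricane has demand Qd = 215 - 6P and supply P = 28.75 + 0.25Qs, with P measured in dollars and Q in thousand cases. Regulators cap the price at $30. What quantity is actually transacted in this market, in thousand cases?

5

Rearranging supply gives Qs = 4P - 115. Setting quantity demanded equal to quantity supplied, 215 - 6P = 4P - 115, gives P* = 33 and Q* = 17.
The ceiling of 30 is below the equilibrium price 33, so it binds.
At P = 30: Qd = 215 - 6·30 = 35 and Qs = 4·30 - 115 = 5.
The quantity actually transacted is the short side, supply: 5.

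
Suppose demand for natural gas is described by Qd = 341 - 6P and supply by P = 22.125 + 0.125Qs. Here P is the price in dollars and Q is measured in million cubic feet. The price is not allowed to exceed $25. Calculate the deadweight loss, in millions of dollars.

Rearranging supply gives Qs = 8P - 177. In a free market, 341 - 6P = 8P - 177 gives the equilibrium P* = 37, Q* = 119.
Since 25 < 37, the ceiling is binding.
At P = 25: Qd = 341 - 6·25 = 191 and Qs = 8·25 - 177 = 23.
Quantity traded falls to 23. At Q = 23 the demand price is (341 - 23)/6 = 53 and the supply price is (177 + 23)/8 = 25.
Deadweight loss = ½ · (53 - 25) · (119 - 23) = ½ · 28 · 96 = 1344.

1344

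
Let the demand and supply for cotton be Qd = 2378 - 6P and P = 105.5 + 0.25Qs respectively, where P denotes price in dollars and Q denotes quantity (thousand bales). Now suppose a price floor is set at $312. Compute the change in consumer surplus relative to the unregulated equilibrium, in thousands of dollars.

Rearranging supply gives Qs = 4P - 422. In a free market, 2378 - 6P = 4P - 422 gives the equilibrium P* = 280, Q* = 698.
Since 312 > 280, the floor is binding.
At P = 312: Qd = 2378 - 6·312 = 506 and Qs = 4·312 - 422 = 826.
Consumer surplus without the control is ½ · (1189/3 - 280) · 698 = 121801/3.
With the floor, consumers buy 506 units at 312, so CS = ½ · (1189/3 - 312) · 506 = 64009/3.
Change in consumer surplus = 64009/3 - 121801/3 = -19264.

-19264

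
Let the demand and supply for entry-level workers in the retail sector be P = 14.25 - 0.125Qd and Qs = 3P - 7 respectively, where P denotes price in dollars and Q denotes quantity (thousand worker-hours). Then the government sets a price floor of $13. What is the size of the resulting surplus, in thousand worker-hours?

Rearranging demand gives Qd = 114 - 8P. Equilibrium: 114 - 8P = 3P - 7, so 121 = 11P and P* = 11, Q* = 26.
The floor of 13 is above the equilibrium price 11, so it binds.
At P = 13: Qd = 114 - 8·13 = 10 and Qs = 3·13 - 7 = 32.
Surplus = Qs - Qd = 32 - 10 = 22.

22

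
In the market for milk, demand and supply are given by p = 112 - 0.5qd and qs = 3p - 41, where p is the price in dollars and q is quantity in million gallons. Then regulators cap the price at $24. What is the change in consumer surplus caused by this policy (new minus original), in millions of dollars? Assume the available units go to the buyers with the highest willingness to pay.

Rearranging demand gives qd = 224 - 2p. Equilibrium: 224 - 2p = 3p - 41, so 265 = 5p and p* = 53, q* = 118.
Because the ceiling (24) lies below the market-clearing price, it is binding.
At p = 24: qd = 224 - 2·24 = 176 and qs = 3·24 - 41 = 31.
Consumer surplus without the control is ½ · (112 - 53) · 118 = 3481.
With the ceiling, 31 units are sold at 24 (assume they go to the highest-value buyers). The demand price at q = 31 is 96.5, so CS = ½ · [(112 - 24) + (96.5 - 24)] · 31 = 2487.75.
Change in consumer surplus = 2487.75 - 3481 = -993.25.

-993.25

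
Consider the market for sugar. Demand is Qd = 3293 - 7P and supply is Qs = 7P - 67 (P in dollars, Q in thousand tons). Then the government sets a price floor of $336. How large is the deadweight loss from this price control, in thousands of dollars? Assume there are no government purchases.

Equilibrium: 3293 - 7P = 7P - 67, so 3360 = 14P and P* = 240, Q* = 1613.
The floor of 336 is above the equilibrium price 240, so it binds.
At P = 336: Qd = 3293 - 7·336 = 941 and Qs = 7·336 - 67 = 2285.
Quantity traded falls to 941. At Q = 941 the demand price is (3293 - 941)/7 = 336 and the supply price is (67 + 941)/7 = 144.
Deadweight loss = ½ · (336 - 144) · (1613 - 941) = ½ · 192 · 672 = 64512.

64512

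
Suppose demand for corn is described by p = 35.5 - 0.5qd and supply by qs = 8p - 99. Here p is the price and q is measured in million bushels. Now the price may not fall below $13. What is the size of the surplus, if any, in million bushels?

0

Rearranging demand gives qd = 71 - 2p. Setting quantity demanded equal to quantity supplied, 71 - 2p = 8p - 99, gives p* = 17 and q* = 37.
The floor of 13 is below the equilibrium price 17, so it is not binding; the market clears at p* = 17, q* = 37.
Since the control does not bind, there is no surplus.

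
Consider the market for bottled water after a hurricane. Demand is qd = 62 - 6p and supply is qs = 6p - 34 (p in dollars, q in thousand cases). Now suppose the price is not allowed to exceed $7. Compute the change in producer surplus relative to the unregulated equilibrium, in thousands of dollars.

-11

In a free market, 62 - 6p = 6p - 34 gives the equilibrium p* = 8, q* = 14.
The ceiling of 7 is below the equilibrium price 8, so it binds.
At p = 7: qd = 62 - 6·7 = 20 and qs = 6·7 - 34 = 8.
Producer surplus without the control is ½ · (8 - 17/3) · 14 = 49/3.
With the ceiling, producers sell 8 units at 7, so PS = ½ · (7 - 17/3) · 8 = 16/3.
Change in producer surplus = 16/3 - 49/3 = -11.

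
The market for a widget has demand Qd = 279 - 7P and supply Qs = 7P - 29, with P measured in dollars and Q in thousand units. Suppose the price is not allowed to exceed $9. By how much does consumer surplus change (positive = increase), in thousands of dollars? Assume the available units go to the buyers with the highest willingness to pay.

Equilibrium: 279 - 7P = 7P - 29, so 308 = 14P and P* = 22, Q* = 125.
Because the ceiling (9) lies below the market-clearing price, it is binding.
At P = 9: Qd = 279 - 7·9 = 216 and Qs = 7·9 - 29 = 34.
Consumer surplus without the control is ½ · (279/7 - 22) · 125 = 15625/14.
With the ceiling, 34 units are sold at 9 (assume they go to the highest-value buyers). The demand price at Q = 34 is 35, so CS = ½ · [(279/7 - 9) + (35 - 9)] · 34 = 6766/7.
Change in consumer surplus = 6766/7 - 15625/14 = -149.5.

-149.5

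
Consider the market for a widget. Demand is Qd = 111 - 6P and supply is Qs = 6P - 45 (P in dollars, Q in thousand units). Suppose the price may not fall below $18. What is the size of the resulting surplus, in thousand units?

60

Equilibrium: 111 - 6P = 6P - 45, so 156 = 12P and P* = 13, Q* = 33.
Since 18 > 13, the floor is binding.
At P = 18: Qd = 111 - 6·18 = 3 and Qs = 6·18 - 45 = 63.
Surplus = Qs - Qd = 63 - 3 = 60.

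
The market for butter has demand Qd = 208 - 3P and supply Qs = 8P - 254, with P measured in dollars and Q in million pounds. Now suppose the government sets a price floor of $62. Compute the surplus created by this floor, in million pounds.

220

Without the control the market clears where 208 - 3P = 8P - 254, i.e. P* = 42 and Q* = 82.
The floor of 62 is above the equilibrium price 42, so it binds.
At P = 62: Qd = 208 - 3·62 = 22 and Qs = 8·62 - 254 = 242.
Surplus = Qs - Qd = 242 - 22 = 220.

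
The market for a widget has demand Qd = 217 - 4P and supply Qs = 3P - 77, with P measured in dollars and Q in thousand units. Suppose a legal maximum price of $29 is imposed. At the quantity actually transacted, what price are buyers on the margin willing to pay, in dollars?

Equilibrium: 217 - 4P = 3P - 77, so 294 = 7P and P* = 42, Q* = 49.
Since 29 < 42, the ceiling is binding.
At P = 29: Qd = 217 - 4·29 = 101 and Qs = 3·29 - 77 = 10.
Only 10 units reach the market. On the demand curve, the marginal buyer's willingness to pay at Q = 10 is (217 - 10)/4 = 51.75.

51.75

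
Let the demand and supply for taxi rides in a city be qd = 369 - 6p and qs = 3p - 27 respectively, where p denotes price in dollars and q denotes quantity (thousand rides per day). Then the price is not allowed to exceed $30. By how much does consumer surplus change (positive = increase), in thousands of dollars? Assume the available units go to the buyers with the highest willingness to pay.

735

Without the control the market clears where 369 - 6p = 3p - 27, i.e. p* = 44 and q* = 105.
Since 30 < 44, the ceiling is binding.
At p = 30: qd = 369 - 6·30 = 189 and qs = 3·30 - 27 = 63.
Consumer surplus without the control is ½ · (61.5 - 44) · 105 = 918.75.
With the ceiling, 63 units are sold at 30 (assume they go to the highest-value buyers). The demand price at q = 63 is 51, so CS = ½ · [(61.5 - 30) + (51 - 30)] · 63 = 1653.75.
Change in consumer surplus = 1653.75 - 918.75 = 735.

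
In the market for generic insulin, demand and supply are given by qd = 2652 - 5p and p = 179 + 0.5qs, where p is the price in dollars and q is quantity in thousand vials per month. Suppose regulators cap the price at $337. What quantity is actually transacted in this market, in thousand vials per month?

Rearranging supply gives qs = 2p - 358. Without the control the market clears where 2652 - 5p = 2p - 358, i.e. p* = 430 and q* = 502.
Because the ceiling (337) lies below the market-clearing price, it is binding.
At p = 337: qd = 2652 - 5·337 = 967 and qs = 2·337 - 358 = 316.
The quantity actually transacted is the short side, supply: 316.

316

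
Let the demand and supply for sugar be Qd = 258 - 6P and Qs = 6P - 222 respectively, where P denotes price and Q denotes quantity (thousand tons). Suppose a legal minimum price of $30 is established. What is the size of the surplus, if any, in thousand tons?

Setting quantity demanded equal to quantity supplied, 258 - 6P = 6P - 222, gives P* = 40 and Q* = 18.
The floor of 30 is below the equilibrium price 40, so it is not binding; the market clears at P* = 40, Q* = 18.
Since the control does not bind, there is no surplus.

0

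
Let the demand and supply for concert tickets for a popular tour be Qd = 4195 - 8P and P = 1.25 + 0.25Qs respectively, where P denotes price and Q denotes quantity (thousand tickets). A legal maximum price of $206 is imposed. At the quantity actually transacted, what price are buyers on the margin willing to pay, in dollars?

422

Rearranging supply gives Qs = 4P - 5. Equilibrium: 4195 - 8P = 4P - 5, so 4200 = 12P and P* = 350, Q* = 1395.
Since 206 < 350, the ceiling is binding.
At P = 206: Qd = 4195 - 8·206 = 2547 and Qs = 4·206 - 5 = 819.
Only 819 units reach the market. On the demand curve, the marginal buyer's willingness to pay at Q = 819 is (4195 - 819)/8 = 422.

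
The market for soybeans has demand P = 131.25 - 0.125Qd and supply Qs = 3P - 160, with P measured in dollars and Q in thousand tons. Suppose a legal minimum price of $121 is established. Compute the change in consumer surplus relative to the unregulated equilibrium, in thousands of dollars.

-1386

Rearranging demand gives Qd = 1050 - 8P. In a free market, 1050 - 8P = 3P - 160 gives the equilibrium P* = 110, Q* = 170.
The floor of 121 is above the equilibrium price 110, so it binds.
At P = 121: Qd = 1050 - 8·121 = 82 and Qs = 3·121 - 160 = 203.
Consumer surplus without the control is ½ · (131.25 - 110) · 170 = 1806.25.
With the floor, consumers buy 82 units at 121, so CS = ½ · (131.25 - 121) · 82 = 420.25.
Change in consumer surplus = 420.25 - 1806.25 = -1386.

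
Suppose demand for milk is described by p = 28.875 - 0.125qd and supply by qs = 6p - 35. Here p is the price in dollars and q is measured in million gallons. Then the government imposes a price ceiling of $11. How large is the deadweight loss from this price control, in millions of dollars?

Rearranging demand gives qd = 231 - 8p. Equilibrium: 231 - 8p = 6p - 35, so 266 = 14p and p* = 19, q* = 79.
The ceiling of 11 is below the equilibrium price 19, so it binds.
At p = 11: qd = 231 - 8·11 = 143 and qs = 6·11 - 35 = 31.
Quantity traded falls to 31. At q = 31 the demand price is (231 - 31)/8 = 25 and the supply price is (35 + 31)/6 = 11.
Deadweight loss = ½ · (25 - 11) · (79 - 31) = ½ · 14 · 48 = 336.

336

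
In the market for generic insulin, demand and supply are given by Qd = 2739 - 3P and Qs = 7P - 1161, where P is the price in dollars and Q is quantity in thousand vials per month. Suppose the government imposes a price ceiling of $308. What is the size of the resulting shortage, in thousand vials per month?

820

Without the control the market clears where 2739 - 3P = 7P - 1161, i.e. P* = 390 and Q* = 1569.
Since 308 < 390, the ceiling is binding.
At P = 308: Qd = 2739 - 3·308 = 1815 and Qs = 7·308 - 1161 = 995.
Shortage = Qd - Qs = 1815 - 995 = 820.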